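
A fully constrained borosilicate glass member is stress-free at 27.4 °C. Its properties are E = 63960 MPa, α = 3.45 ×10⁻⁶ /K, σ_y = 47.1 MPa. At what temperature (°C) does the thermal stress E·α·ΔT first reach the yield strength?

241 °C

E = 63960 MPa = 63.96 GPa.
E·α·ΔT = 47.10 MPa ⇒ ΔT = 47.10 / (63.96×10³ × 3.45×10⁻⁶) = 213.4 K.
T = 27.4 + 213.4 = 240.8 °C.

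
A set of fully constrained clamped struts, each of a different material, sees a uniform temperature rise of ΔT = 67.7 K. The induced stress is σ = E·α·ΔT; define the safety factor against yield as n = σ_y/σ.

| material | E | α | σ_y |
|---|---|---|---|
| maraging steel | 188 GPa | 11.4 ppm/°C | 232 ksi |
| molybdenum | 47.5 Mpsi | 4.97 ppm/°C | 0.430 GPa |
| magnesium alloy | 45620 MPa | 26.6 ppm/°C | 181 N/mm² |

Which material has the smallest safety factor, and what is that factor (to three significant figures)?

magnesium alloy, n = 2.20

Converting E to GPa, α to ×10⁻⁶/K, σ_y to MPa, then σ and n for each:
  maraging steel: E = 188.0, α = 11.4, σ_y = 1600 → σ = 145 MPa, n = 11.0
  molybdenum: E = 327.5, α = 4.97, σ_y = 430.0 → σ = 110 MPa, n = 3.90
  magnesium alloy: E = 45.62, α = 26.6, σ_y = 181.0 → σ = 82.2 MPa, n = 2.20
The minimum is magnesium alloy at n = 2.20.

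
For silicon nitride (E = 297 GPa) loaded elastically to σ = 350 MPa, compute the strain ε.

ε = σ/E = 350 / 297000 = 1.18×10⁻³.

1.18×10⁻³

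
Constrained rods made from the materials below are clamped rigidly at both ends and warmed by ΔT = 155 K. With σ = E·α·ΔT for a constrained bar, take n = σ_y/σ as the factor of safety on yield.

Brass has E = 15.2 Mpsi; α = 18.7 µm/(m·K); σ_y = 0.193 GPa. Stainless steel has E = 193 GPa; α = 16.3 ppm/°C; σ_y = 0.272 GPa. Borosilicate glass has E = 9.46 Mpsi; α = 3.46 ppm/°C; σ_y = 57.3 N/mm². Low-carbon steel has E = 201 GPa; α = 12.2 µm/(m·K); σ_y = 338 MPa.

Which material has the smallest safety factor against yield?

In consistent units (E in GPa, α in ×10⁻⁶/K, σ_y in MPa):
  brass: E = 104.8, α = 18.7, σ_y = 193.0 → σ = 304 MPa, n = 0.635
  stainless steel: E = 193.0, α = 16.3, σ_y = 272.0 → σ = 488 MPa, n = 0.558
  borosilicate glass: E = 65.22, α = 3.46, σ_y = 57.30 → σ = 35.0 MPa, n = 1.64
  low-carbon steel: E = 201.0, α = 12.2, σ_y = 338.0 → σ = 380 MPa, n = 0.889
Smallest n: stainless steel with n = 0.558.

stainless steel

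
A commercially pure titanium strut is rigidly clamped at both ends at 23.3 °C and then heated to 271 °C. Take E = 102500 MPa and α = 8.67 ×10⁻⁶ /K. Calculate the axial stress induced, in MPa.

220 MPa

E = 102500 MPa = 102.5 GPa.
ΔT = 247.7 K. Constrained thermal stress σ = E·α·ΔT = 102.5×10³ MPa × 8.67×10⁻⁶ × 247.7 = 220 MPa (compressive).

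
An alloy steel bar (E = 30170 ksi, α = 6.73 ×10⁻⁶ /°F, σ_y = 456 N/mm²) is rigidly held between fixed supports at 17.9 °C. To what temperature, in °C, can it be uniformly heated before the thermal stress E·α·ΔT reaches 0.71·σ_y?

146 °C

E = 30170 ksi = 208.0 GPa.
α = 6.73×10⁻⁶/°F × 9/5 = 12.1×10⁻⁶/K.
σ_y = 456 N/mm² = 456.0 MPa.
E·α·ΔT = 323.8 MPa ⇒ ΔT = 323.8 / (208.0×10³ × 12.1×10⁻⁶) = 128.5 K.
T = 17.9 + 128.5 = 146.4 °C.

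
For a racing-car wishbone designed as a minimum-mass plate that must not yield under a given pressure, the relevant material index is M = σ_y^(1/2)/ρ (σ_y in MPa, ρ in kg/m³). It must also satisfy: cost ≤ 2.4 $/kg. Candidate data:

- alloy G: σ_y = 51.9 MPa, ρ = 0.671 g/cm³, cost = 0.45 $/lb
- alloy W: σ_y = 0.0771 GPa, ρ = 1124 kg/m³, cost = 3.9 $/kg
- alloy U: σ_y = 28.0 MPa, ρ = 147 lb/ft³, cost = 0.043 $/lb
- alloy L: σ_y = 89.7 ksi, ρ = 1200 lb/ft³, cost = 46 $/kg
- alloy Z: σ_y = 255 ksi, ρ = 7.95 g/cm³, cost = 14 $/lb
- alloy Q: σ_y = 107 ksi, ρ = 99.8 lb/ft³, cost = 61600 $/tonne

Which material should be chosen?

alloy G

Screen on constraints: cost ≤ 2.4 $/kg. Survivors: alloy G, alloy U.
Convert each candidate to consistent units, then evaluate M:
  alloy G: σ_y = 51.90 MPa, ρ = 671.0 kg/m³
  alloy U: σ_y = 28.00 MPa, ρ = 2355 kg/m³
  alloy G: M = 10.7×10⁻³
  alloy U: M = 2.25×10⁻³
Highest index: alloy G.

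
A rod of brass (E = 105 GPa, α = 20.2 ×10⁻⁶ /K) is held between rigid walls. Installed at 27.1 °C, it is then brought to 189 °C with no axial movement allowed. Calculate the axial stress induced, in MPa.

ΔT = 161.9 K. Constrained thermal stress σ = E·α·ΔT = 105.0×10³ MPa × 20.2×10⁻⁶ × 161.9 = 343 MPa (compressive).

343 MPa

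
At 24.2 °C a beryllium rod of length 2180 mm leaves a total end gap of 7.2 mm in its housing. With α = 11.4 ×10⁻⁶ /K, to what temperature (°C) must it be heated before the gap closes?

α·L₀·ΔT = 7.2 mm ⇒ ΔT = 7.2 / (11.4×10⁻⁶ × 2180.0) = 289.7 K.
T = 24.2 + 289.7 = 313.9 °C.

314 °C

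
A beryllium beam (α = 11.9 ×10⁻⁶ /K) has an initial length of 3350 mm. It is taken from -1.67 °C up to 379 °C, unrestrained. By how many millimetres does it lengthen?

15.2 mm

ΔT = 379 − (-1.67) = 380.7 K.
ΔL = α·L₀·ΔT = 11.9×10⁻⁶ × 3350 mm × 380.7 K = 15.2 mm.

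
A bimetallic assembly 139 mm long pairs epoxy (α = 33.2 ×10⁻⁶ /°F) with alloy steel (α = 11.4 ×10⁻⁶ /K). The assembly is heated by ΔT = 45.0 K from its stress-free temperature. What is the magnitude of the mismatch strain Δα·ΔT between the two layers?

2.18×10⁻³

epoxy: α = 33.2×10⁻⁶/°F × 9/5 = 59.8×10⁻⁶/K.
Δα = |59.8 − 11.4|×10⁻⁶/K = 48.4×10⁻⁶/K.
Mismatch strain = Δα·ΔT = 48.4×10⁻⁶ × 45.0 = 2.18×10⁻³.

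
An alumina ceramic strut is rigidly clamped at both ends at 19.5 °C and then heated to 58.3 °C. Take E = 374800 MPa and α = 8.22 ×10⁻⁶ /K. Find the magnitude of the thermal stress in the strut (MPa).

120 MPa

E = 374800 MPa = 374.8 GPa.
ΔT = 38.80 K. Constrained thermal stress σ = E·α·ΔT = 374.8×10³ MPa × 8.22×10⁻⁶ × 38.80 = 120 MPa (compressive).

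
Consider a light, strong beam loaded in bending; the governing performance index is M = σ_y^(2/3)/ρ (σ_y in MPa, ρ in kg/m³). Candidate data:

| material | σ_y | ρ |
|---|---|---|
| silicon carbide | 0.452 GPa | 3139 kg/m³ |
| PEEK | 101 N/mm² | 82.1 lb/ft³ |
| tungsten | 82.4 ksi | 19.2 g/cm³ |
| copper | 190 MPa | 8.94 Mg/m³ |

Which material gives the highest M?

silicon carbide

In SI units:
  silicon carbide: σ_y = 452.0 MPa, ρ = 3139 kg/m³
  PEEK: σ_y = 101.0 MPa, ρ = 1315 kg/m³
  tungsten: σ_y = 568.1 MPa, ρ = 19200 kg/m³
  copper: σ_y = 190.0 MPa, ρ = 8940 kg/m³
  silicon carbide: M = 18.8×10⁻³
  PEEK: M = 16.5×10⁻³
  copper: M = 3.70×10⁻³
  tungsten: M = 3.57×10⁻³
Highest index: silicon carbide.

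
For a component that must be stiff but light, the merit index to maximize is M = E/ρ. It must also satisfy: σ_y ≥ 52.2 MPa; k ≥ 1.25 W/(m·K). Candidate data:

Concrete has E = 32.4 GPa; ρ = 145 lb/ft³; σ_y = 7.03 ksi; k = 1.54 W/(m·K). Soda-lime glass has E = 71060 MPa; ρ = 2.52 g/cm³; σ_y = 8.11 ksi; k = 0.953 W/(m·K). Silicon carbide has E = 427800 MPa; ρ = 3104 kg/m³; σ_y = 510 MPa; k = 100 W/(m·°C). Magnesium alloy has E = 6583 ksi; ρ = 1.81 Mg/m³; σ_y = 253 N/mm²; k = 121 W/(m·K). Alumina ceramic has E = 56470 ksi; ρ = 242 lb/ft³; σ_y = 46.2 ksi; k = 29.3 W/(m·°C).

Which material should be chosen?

Screen on constraints: σ_y ≥ 52.2 MPa; k ≥ 1.25 W/(m·K). Survivors: silicon carbide, magnesium alloy, alumina ceramic.
Convert each candidate to consistent units, then evaluate M:
  silicon carbide: E = 427.8 GPa, ρ = 3104 kg/m³
  magnesium alloy: E = 45.39 GPa, ρ = 1810 kg/m³
  alumina ceramic: E = 389.3 GPa, ρ = 3876 kg/m³
  silicon carbide: M = 138 MN·m/kg
  alumina ceramic: M = 100 MN·m/kg
  magnesium alloy: M = 25.1 MN·m/kg
The maximum is for silicon carbide.

silicon carbide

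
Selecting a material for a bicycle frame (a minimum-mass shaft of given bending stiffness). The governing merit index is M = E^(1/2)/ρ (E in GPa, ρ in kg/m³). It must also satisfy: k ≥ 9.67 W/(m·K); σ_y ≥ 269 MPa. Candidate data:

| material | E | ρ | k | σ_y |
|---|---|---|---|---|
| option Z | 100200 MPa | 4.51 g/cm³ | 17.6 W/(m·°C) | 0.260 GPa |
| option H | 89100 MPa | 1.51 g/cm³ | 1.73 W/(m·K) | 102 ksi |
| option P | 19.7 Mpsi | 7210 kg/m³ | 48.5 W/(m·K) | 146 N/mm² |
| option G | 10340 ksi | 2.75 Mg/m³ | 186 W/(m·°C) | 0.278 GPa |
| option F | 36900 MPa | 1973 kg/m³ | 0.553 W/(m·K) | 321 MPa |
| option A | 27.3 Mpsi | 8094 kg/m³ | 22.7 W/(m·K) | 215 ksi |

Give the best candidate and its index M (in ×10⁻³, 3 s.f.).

option G, M = 3.07×10⁻³

Screen on constraints: k ≥ 9.67 W/(m·K); σ_y ≥ 269 MPa. Survivors: option G, option A.
In SI units:
  option G: E = 71.29 GPa, ρ = 2750 kg/m³
  option A: E = 188.2 GPa, ρ = 8094 kg/m³
  option G: M = 3.07×10⁻³
  option A: M = 1.70×10⁻³
Highest index: option G.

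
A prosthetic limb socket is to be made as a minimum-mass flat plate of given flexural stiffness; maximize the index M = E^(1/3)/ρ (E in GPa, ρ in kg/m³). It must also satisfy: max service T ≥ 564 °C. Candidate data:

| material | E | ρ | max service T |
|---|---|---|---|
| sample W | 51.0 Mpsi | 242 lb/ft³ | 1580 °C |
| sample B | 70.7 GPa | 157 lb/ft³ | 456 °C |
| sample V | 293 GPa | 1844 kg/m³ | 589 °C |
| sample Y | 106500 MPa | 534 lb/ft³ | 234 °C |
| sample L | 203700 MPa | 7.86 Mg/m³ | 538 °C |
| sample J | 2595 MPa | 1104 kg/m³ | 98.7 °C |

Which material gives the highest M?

sample V

Screen on constraints: max service T ≥ 564 °C. Survivors: sample W, sample V.
After converting to SI:
  sample W: E = 351.6 GPa, ρ = 3876 kg/m³
  sample V: E = 293.0 GPa, ρ = 1844 kg/m³
  sample V: M = 3.60×10⁻³
  sample W: M = 1.82×10⁻³
Highest index: sample V.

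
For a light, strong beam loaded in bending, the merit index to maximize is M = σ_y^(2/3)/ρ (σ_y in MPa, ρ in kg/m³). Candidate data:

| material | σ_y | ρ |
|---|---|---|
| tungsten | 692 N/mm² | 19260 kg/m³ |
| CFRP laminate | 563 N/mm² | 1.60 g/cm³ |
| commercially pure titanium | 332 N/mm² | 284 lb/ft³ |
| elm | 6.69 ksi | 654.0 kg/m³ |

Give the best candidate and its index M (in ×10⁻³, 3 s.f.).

In SI units:
  tungsten: σ_y = 692.0 MPa, ρ = 19260 kg/m³
  CFRP laminate: σ_y = 563.0 MPa, ρ = 1600 kg/m³
  commercially pure titanium: σ_y = 332.0 MPa, ρ = 4549 kg/m³
  elm: σ_y = 46.13 MPa, ρ = 654.0 kg/m³
  CFRP laminate: M = 42.6×10⁻³
  elm: M = 19.7×10⁻³
  commercially pure titanium: M = 10.5×10⁻³
  tungsten: M = 4.06×10⁻³
CFRP laminate has the largest M.

CFRP laminate, M = 42.6×10⁻³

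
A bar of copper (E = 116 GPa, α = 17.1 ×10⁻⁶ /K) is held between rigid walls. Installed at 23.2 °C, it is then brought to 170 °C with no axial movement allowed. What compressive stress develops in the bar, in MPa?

ΔT = 146.8 K. Constrained thermal stress σ = E·α·ΔT = 116.0×10³ MPa × 17.1×10⁻⁶ × 146.8 = 291 MPa (compressive).

291 MPa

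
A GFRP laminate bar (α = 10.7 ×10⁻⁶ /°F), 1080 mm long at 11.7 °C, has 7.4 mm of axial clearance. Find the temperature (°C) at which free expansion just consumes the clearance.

367 °C

α = 10.7×10⁻⁶/°F × 9/5 = 19.3×10⁻⁶/K.
α·L₀·ΔT = 7.4 mm ⇒ ΔT = 7.4 / (19.3×10⁻⁶ × 1080.0) = 355.8 K.
T = 11.7 + 355.8 = 367.5 °C.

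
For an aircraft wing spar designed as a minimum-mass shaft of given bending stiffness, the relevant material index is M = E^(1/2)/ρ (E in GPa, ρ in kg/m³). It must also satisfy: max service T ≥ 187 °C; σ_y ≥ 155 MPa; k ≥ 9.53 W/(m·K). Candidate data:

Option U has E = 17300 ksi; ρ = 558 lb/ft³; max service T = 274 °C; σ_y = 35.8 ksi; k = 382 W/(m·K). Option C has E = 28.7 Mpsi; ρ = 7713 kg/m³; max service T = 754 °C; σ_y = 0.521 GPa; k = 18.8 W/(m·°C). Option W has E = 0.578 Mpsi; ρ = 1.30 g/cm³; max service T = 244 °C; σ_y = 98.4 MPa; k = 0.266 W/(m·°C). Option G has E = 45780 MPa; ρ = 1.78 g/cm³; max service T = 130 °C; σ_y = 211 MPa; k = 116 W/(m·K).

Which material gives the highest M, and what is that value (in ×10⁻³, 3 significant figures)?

option C, M = 1.82×10⁻³

Screen on constraints: max service T ≥ 187 °C; σ_y ≥ 155 MPa; k ≥ 9.53 W/(m·K). Survivors: option U, option C.
Putting every candidate on a common basis:
  option U: E = 119.3 GPa, ρ = 8938 kg/m³
  option C: E = 197.9 GPa, ρ = 7713 kg/m³
  option C: M = 1.82×10⁻³
  option U: M = 1.22×10⁻³
Option C has the largest M.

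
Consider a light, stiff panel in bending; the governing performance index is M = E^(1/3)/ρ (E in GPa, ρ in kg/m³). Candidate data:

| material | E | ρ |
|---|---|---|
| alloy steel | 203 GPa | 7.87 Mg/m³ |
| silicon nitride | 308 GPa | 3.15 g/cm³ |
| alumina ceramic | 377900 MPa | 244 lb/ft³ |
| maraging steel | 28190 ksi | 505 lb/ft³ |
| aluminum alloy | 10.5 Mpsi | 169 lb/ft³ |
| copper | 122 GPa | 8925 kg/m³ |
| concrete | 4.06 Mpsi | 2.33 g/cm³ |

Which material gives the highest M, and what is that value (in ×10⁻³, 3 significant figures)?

silicon nitride, M = 2.14×10⁻³

Putting every candidate on a common basis:
  alloy steel: E = 203.0 GPa, ρ = 7870 kg/m³
  silicon nitride: E = 308.0 GPa, ρ = 3150 kg/m³
  alumina ceramic: E = 377.9 GPa, ρ = 3909 kg/m³
  maraging steel: E = 194.4 GPa, ρ = 8089 kg/m³
  aluminum alloy: E = 72.39 GPa, ρ = 2707 kg/m³
  copper: E = 122.0 GPa, ρ = 8925 kg/m³
  concrete: E = 27.99 GPa, ρ = 2330 kg/m³
  silicon nitride: M = 2.14×10⁻³
  alumina ceramic: M = 1.85×10⁻³
  aluminum alloy: M = 1.54×10⁻³
  concrete: M = 1.30×10⁻³
  alloy steel: M = 0.747×10⁻³
  maraging steel: M = 0.716×10⁻³
  copper: M = 0.556×10⁻³
Silicon nitride ranks first.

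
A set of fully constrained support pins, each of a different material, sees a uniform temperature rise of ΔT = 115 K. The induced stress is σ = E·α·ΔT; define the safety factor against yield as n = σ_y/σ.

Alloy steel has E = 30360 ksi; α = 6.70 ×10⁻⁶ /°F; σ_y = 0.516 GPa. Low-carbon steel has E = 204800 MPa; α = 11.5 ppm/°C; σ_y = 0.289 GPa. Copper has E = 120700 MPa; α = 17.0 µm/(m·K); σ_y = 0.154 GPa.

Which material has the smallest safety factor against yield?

copper

In consistent units (E in GPa, α in ×10⁻⁶/K, σ_y in MPa):
  alloy steel: E = 209.3, α = 12.1, σ_y = 516.0 → σ = 290 MPa, n = 1.78
  low-carbon steel: E = 204.8, α = 11.5, σ_y = 289.0 → σ = 271 MPa, n = 1.07
  copper: E = 120.7, α = 17.0, σ_y = 154.0 → σ = 236 MPa, n = 0.653
Smallest n: copper with n = 0.653.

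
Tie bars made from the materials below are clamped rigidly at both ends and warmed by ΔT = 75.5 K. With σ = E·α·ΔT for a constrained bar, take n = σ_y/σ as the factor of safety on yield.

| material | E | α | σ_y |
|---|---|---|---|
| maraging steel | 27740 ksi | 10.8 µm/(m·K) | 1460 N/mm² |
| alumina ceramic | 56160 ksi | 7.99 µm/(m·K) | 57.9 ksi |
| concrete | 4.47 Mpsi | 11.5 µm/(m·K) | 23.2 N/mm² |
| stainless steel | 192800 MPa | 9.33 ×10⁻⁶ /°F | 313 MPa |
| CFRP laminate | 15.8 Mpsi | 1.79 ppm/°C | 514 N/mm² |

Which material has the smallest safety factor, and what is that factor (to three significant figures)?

Per material, after unit conversion:
  maraging steel: E = 191.3, α = 10.8, σ_y = 1460 → σ = 156 MPa, n = 9.36
  alumina ceramic: E = 387.2, α = 7.99, σ_y = 399.2 → σ = 234 MPa, n = 1.71
  concrete: E = 30.82, α = 11.5, σ_y = 23.20 → σ = 26.8 MPa, n = 0.867
  stainless steel: E = 192.8, α = 16.8, σ_y = 313.0 → σ = 244 MPa, n = 1.28
  CFRP laminate: E = 108.9, α = 1.79, σ_y = 514.0 → σ = 14.7 MPa, n = 34.9
Concrete has the lowest safety factor, n = 0.867.

concrete, n = 0.867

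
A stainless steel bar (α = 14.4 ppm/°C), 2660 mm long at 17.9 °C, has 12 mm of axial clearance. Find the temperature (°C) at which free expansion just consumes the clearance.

331 °C

α·L₀·ΔT = 12.0 mm ⇒ ΔT = 12.0 / (14.4×10⁻⁶ × 2660.0) = 313.3 K.
T = 17.9 + 313.3 = 331.2 °C.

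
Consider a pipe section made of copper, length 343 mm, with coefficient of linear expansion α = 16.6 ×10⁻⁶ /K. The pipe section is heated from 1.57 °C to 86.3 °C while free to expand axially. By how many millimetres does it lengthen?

ΔT = 86.3 − 1.57 = 84.73 K.
ΔL = α·L₀·ΔT = 16.6×10⁻⁶ × 343 mm × 84.73 K = 0.482 mm.

0.482 mm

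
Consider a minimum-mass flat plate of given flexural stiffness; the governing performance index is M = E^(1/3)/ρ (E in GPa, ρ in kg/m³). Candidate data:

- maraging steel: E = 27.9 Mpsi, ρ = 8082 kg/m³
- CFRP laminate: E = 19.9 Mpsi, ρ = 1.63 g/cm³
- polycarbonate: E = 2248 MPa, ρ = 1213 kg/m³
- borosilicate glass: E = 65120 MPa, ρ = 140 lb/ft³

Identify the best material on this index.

CFRP laminate

In SI units:
  maraging steel: E = 192.4 GPa, ρ = 8082 kg/m³
  CFRP laminate: E = 137.2 GPa, ρ = 1630 kg/m³
  polycarbonate: E = 2.248 GPa, ρ = 1213 kg/m³
  borosilicate glass: E = 65.12 GPa, ρ = 2243 kg/m³
  CFRP laminate: M = 3.16×10⁻³
  borosilicate glass: M = 1.79×10⁻³
  polycarbonate: M = 1.08×10⁻³
  maraging steel: M = 0.714×10⁻³
The maximum is for CFRP laminate.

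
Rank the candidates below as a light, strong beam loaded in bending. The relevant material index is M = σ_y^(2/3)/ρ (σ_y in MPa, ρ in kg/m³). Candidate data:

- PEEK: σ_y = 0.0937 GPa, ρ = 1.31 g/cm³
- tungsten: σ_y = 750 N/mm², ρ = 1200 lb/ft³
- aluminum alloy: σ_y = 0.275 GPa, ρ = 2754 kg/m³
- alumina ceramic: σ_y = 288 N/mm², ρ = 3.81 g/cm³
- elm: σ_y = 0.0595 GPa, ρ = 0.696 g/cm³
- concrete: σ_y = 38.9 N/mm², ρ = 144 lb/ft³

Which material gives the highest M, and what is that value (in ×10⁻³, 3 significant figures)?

elm, M = 21.9×10⁻³

Putting every candidate on a common basis:
  PEEK: σ_y = 93.70 MPa, ρ = 1310 kg/m³
  tungsten: σ_y = 750.0 MPa, ρ = 19220 kg/m³
  aluminum alloy: σ_y = 275.0 MPa, ρ = 2754 kg/m³
  alumina ceramic: σ_y = 288.0 MPa, ρ = 3810 kg/m³
  elm: σ_y = 59.50 MPa, ρ = 696.0 kg/m³
  concrete: σ_y = 38.90 MPa, ρ = 2307 kg/m³
  elm: M = 21.9×10⁻³
  PEEK: M = 15.7×10⁻³
  aluminum alloy: M = 15.4×10⁻³
  alumina ceramic: M = 11.4×10⁻³
  concrete: M = 4.98×10⁻³
  tungsten: M = 4.29×10⁻³
Elm ranks first.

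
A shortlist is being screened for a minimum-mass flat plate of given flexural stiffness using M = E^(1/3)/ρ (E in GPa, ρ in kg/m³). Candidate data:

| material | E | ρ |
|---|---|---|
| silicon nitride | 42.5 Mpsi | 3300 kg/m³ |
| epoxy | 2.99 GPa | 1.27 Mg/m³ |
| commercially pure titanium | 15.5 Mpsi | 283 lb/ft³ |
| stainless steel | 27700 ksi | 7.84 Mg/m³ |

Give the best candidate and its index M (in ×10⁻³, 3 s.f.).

silicon nitride, M = 2.01×10⁻³

Putting every candidate on a common basis:
  silicon nitride: E = 293.0 GPa, ρ = 3300 kg/m³
  epoxy: E = 2.990 GPa, ρ = 1270 kg/m³
  commercially pure titanium: E = 106.9 GPa, ρ = 4533 kg/m³
  stainless steel: E = 191.0 GPa, ρ = 7840 kg/m³
  silicon nitride: M = 2.01×10⁻³
  epoxy: M = 1.13×10⁻³
  commercially pure titanium: M = 1.05×10⁻³
  stainless steel: M = 0.735×10⁻³
The maximum is for silicon nitride.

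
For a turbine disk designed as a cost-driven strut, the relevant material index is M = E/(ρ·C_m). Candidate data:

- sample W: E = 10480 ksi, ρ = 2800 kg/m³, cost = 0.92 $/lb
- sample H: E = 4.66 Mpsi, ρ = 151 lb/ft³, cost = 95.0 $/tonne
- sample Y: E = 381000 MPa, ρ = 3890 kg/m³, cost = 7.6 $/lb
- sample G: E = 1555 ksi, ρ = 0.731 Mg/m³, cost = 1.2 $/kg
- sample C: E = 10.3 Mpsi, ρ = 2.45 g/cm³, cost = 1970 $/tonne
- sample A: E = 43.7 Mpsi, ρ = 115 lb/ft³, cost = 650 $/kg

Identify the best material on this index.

sample H

After converting to SI:
  sample W: E = 72.26 GPa, ρ = 2800 kg/m³, cost = 2.028 $/kg
  sample H: E = 32.13 GPa, ρ = 2419 kg/m³, cost = 0.09500 $/kg
  sample Y: E = 381.0 GPa, ρ = 3890 kg/m³, cost = 16.75 $/kg
  sample G: E = 10.72 GPa, ρ = 731.0 kg/m³, cost = 1.200 $/kg
  sample C: E = 71.02 GPa, ρ = 2450 kg/m³, cost = 1.970 $/kg
  sample A: E = 301.3 GPa, ρ = 1842 kg/m³, cost = 650.0 $/kg
  sample H: M = 140 MN·m per $
  sample C: M = 14.7 MN·m per $
  sample W: M = 12.7 MN·m per $
  sample G: M = 12.2 MN·m per $
  sample Y: M = 5.85 MN·m per $
  sample A: M = 0.252 MN·m per $
Sample H ranks first.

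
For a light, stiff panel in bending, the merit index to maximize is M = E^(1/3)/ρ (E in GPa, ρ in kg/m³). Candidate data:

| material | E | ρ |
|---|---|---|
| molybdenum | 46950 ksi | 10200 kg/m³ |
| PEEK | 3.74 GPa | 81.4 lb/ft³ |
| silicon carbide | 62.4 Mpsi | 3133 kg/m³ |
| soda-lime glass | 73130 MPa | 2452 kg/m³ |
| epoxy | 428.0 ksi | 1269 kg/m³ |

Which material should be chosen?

Convert each candidate to consistent units, then evaluate M:
  molybdenum: E = 323.7 GPa, ρ = 10200 kg/m³
  PEEK: E = 3.740 GPa, ρ = 1304 kg/m³
  silicon carbide: E = 430.2 GPa, ρ = 3133 kg/m³
  soda-lime glass: E = 73.13 GPa, ρ = 2452 kg/m³
  epoxy: E = 2.951 GPa, ρ = 1269 kg/m³
  silicon carbide: M = 2.41×10⁻³
  soda-lime glass: M = 1.71×10⁻³
  PEEK: M = 1.19×10⁻³
  epoxy: M = 1.13×10⁻³
  molybdenum: M = 0.673×10⁻³
The maximum is for silicon carbide.

silicon carbide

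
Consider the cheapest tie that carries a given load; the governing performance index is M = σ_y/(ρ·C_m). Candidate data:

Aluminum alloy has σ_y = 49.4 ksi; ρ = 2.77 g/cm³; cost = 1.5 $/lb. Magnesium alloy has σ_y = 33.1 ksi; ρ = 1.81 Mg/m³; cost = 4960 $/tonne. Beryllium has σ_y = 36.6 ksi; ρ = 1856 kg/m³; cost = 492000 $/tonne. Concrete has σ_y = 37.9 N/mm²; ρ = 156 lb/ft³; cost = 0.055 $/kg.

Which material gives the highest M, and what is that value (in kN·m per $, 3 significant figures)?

concrete, M = 276 kN·m per $

Putting every candidate on a common basis:
  aluminum alloy: σ_y = 340.6 MPa, ρ = 2770 kg/m³, cost = 3.307 $/kg
  magnesium alloy: σ_y = 228.2 MPa, ρ = 1810 kg/m³, cost = 4.960 $/kg
  beryllium: σ_y = 252.3 MPa, ρ = 1856 kg/m³, cost = 492.0 $/kg
  concrete: σ_y = 37.90 MPa, ρ = 2499 kg/m³, cost = 0.05500 $/kg
  concrete: M = 276 kN·m per $
  aluminum alloy: M = 37.2 kN·m per $
  magnesium alloy: M = 25.4 kN·m per $
  beryllium: M = 0.276 kN·m per $
Highest index: concrete.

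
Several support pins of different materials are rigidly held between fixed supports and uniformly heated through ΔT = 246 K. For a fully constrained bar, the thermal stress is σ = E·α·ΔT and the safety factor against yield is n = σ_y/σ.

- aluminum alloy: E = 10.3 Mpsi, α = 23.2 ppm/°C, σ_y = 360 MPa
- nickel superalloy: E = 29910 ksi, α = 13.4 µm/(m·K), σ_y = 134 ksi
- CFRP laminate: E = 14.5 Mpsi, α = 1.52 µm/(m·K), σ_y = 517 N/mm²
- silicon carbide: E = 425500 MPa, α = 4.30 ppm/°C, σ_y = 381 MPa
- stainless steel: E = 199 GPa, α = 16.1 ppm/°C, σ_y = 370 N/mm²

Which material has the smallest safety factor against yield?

stainless steel

With everything in SI (GPa, ×10⁻⁶/K, MPa):
  aluminum alloy: E = 71.02, α = 23.2, σ_y = 360.0 → σ = 405 MPa, n = 0.888
  nickel superalloy: E = 206.2, α = 13.4, σ_y = 923.9 → σ = 680 MPa, n = 1.36
  CFRP laminate: E = 99.97, α = 1.52, σ_y = 517.0 → σ = 37.4 MPa, n = 13.8
  silicon carbide: E = 425.5, α = 4.30, σ_y = 381.0 → σ = 450 MPa, n = 0.846
  stainless steel: E = 199.0, α = 16.1, σ_y = 370.0 → σ = 788 MPa, n = 0.469
Stainless steel has the lowest safety factor, n = 0.469.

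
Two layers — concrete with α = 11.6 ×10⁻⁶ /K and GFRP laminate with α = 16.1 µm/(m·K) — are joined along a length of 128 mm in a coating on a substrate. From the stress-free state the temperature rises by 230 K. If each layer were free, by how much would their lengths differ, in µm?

132 µm

Δα = |11.6 − 16.1|×10⁻⁶/K = 4.50×10⁻⁶/K.
ΔL_mismatch = Δα·L·ΔT = 4.50×10⁻⁶ × 128.0 mm × 230.0 K = 132 µm.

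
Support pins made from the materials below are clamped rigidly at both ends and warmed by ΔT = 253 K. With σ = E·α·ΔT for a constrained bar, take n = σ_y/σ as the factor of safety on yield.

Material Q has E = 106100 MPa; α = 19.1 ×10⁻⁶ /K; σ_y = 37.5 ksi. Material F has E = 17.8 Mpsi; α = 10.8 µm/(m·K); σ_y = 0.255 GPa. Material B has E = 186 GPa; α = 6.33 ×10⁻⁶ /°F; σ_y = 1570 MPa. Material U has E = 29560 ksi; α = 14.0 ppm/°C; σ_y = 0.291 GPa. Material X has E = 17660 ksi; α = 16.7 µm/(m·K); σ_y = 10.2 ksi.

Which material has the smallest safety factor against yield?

Per material, after unit conversion:
  material Q: E = 106.1, α = 19.1, σ_y = 258.6 → σ = 513 MPa, n = 0.504
  material F: E = 122.7, α = 10.8, σ_y = 255.0 → σ = 335 MPa, n = 0.760
  material B: E = 186.0, α = 11.4, σ_y = 1570 → σ = 536 MPa, n = 2.93
  material U: E = 203.8, α = 14.0, σ_y = 291.0 → σ = 722 MPa, n = 0.403
  material X: E = 121.8, α = 16.7, σ_y = 70.33 → σ = 514 MPa, n = 0.137
Material X has the lowest safety factor, n = 0.137.

material X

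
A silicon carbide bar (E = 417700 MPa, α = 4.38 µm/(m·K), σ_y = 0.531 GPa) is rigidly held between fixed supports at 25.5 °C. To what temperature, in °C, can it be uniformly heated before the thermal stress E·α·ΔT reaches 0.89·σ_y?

284 °C

E = 417700 MPa = 417.7 GPa.
σ_y = 0.531 GPa = 531.0 MPa.
E·α·ΔT = 472.6 MPa ⇒ ΔT = 472.6 / (417.7×10³ × 4.38×10⁻⁶) = 258.3 K.
T = 25.5 + 258.3 = 283.8 °C.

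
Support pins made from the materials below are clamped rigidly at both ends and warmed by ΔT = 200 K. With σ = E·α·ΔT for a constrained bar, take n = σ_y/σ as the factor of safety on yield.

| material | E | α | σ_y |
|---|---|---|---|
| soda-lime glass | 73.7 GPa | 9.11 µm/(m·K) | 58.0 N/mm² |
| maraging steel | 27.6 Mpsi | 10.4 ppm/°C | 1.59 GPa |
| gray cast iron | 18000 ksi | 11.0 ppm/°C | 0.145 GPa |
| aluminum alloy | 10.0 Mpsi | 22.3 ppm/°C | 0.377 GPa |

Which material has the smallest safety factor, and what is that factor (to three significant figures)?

soda-lime glass, n = 0.432

In consistent units (E in GPa, α in ×10⁻⁶/K, σ_y in MPa):
  soda-lime glass: E = 73.70, α = 9.11, σ_y = 58.00 → σ = 134 MPa, n = 0.432
  maraging steel: E = 190.3, α = 10.4, σ_y = 1590 → σ = 396 MPa, n = 4.02
  gray cast iron: E = 124.1, α = 11.0, σ_y = 145.0 → σ = 273 MPa, n = 0.531
  aluminum alloy: E = 68.95, α = 22.3, σ_y = 377.0 → σ = 308 MPa, n = 1.23
Smallest n: soda-lime glass with n = 0.432.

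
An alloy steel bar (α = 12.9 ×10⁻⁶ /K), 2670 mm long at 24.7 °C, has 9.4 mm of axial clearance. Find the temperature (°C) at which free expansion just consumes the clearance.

α·L₀·ΔT = 9.4 mm ⇒ ΔT = 9.4 / (12.9×10⁻⁶ × 2670.0) = 272.9 K.
T = 24.7 + 272.9 = 297.6 °C.

298 °C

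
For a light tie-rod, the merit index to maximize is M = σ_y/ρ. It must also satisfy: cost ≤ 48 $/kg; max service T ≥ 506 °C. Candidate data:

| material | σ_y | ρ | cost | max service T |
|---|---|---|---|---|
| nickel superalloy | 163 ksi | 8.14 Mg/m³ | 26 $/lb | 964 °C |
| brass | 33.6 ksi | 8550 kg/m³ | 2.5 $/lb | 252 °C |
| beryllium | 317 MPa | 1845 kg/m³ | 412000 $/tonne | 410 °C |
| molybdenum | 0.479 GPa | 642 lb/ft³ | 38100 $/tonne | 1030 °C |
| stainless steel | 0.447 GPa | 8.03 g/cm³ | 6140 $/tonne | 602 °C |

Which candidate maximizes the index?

Screen on constraints: cost ≤ 48 $/kg; max service T ≥ 506 °C. Survivors: molybdenum, stainless steel.
Normalizing units and computing the index:
  molybdenum: σ_y = 479.0 MPa, ρ = 10280 kg/m³
  stainless steel: σ_y = 447.0 MPa, ρ = 8030 kg/m³
  stainless steel: M = 55.7 kN·m/kg
  molybdenum: M = 46.6 kN·m/kg
Stainless steel ranks first.

stainless steel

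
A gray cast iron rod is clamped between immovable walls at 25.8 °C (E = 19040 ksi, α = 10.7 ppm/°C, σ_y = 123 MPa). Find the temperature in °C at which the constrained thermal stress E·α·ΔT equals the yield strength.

113 °C

E = 19040 ksi = 131.3 GPa.
E·α·ΔT = 123.0 MPa ⇒ ΔT = 123.0 / (131.3×10³ × 10.7×10⁻⁶) = 87.57 K.
T = 25.8 + 87.57 = 113.4 °C.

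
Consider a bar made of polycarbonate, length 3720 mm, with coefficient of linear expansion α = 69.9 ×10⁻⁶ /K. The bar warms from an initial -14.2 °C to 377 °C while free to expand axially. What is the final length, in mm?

ΔT = 377 − (-14.2) = 391.2 K.
ΔL = α·L₀·ΔT = 69.9×10⁻⁶ × 3720 mm × 391.2 K = 102 mm.
L = L₀ + ΔL = 3720 + 102 = 3821.7 mm.

3821.7 mm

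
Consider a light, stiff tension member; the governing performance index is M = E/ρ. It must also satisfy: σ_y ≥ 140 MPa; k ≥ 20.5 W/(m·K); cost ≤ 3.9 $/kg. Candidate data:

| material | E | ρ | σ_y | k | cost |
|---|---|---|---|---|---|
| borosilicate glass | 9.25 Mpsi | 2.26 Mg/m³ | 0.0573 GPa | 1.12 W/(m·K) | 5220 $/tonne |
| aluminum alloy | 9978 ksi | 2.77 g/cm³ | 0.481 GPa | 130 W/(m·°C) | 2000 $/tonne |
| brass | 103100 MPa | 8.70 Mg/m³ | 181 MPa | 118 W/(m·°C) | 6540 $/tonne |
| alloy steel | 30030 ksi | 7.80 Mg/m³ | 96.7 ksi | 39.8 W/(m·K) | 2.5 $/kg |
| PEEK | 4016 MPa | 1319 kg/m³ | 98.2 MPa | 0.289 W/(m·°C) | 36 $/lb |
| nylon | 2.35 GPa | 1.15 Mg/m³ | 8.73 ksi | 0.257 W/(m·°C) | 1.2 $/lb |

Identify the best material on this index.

Screen on constraints: σ_y ≥ 140 MPa; k ≥ 20.5 W/(m·K); cost ≤ 3.9 $/kg. Survivors: aluminum alloy, alloy steel.
Normalizing units and computing the index:
  aluminum alloy: E = 68.80 GPa, ρ = 2770 kg/m³
  alloy steel: E = 207.0 GPa, ρ = 7800 kg/m³
  alloy steel: M = 26.5 MN·m/kg
  aluminum alloy: M = 24.8 MN·m/kg
The maximum is for alloy steel.

alloy steel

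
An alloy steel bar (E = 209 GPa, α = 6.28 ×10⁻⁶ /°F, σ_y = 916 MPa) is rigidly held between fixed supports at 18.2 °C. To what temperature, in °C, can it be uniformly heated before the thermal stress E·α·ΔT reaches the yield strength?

α = 6.28×10⁻⁶/°F × 9/5 = 11.3×10⁻⁶/K.
E·α·ΔT = 916.0 MPa ⇒ ΔT = 916.0 / (209.0×10³ × 11.3×10⁻⁶) = 387.7 K.
T = 18.2 + 387.7 = 405.9 °C.

406 °C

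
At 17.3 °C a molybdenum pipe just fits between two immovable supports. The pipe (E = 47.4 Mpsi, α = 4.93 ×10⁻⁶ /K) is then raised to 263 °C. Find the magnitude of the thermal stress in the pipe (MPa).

E = 47.4 Mpsi = 326.8 GPa.
ΔT = 245.7 K. Constrained thermal stress σ = E·α·ΔT = 326.8×10³ MPa × 4.93×10⁻⁶ × 245.7 = 396 MPa (compressive).

396 MPa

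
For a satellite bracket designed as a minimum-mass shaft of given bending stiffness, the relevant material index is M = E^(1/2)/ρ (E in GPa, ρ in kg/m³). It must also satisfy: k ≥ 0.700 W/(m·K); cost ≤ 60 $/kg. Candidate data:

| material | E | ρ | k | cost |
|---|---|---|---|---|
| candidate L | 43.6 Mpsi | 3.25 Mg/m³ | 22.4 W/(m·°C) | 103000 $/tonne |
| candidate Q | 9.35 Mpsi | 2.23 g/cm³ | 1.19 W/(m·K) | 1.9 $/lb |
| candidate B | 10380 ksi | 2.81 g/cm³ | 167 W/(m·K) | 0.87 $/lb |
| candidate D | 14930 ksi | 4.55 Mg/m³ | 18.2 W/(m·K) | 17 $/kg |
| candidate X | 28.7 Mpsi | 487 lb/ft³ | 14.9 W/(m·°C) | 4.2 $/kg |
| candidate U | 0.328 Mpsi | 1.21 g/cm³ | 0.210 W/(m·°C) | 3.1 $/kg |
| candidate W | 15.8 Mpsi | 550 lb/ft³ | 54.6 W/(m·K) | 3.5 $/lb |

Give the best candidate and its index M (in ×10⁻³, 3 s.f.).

Screen on constraints: k ≥ 0.700 W/(m·K); cost ≤ 60 $/kg. Survivors: candidate Q, candidate B, candidate D, candidate X, candidate W.
In SI units:
  candidate Q: E = 64.47 GPa, ρ = 2230 kg/m³
  candidate B: E = 71.57 GPa, ρ = 2810 kg/m³
  candidate D: E = 102.9 GPa, ρ = 4550 kg/m³
  candidate X: E = 197.9 GPa, ρ = 7801 kg/m³
  candidate W: E = 108.9 GPa, ρ = 8810 kg/m³
  candidate Q: M = 3.60×10⁻³
  candidate B: M = 3.01×10⁻³
  candidate D: M = 2.23×10⁻³
  candidate X: M = 1.80×10⁻³
  candidate W: M = 1.18×10⁻³
Candidate Q ranks first.

candidate Q, M = 3.60×10⁻³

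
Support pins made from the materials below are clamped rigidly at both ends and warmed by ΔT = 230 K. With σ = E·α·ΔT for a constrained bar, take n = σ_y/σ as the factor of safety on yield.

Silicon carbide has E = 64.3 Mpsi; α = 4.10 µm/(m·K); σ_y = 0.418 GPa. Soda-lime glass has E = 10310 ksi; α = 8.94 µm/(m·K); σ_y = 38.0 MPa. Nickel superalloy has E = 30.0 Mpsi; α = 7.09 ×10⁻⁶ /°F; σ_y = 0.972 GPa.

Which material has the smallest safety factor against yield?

In consistent units (E in GPa, α in ×10⁻⁶/K, σ_y in MPa):
  silicon carbide: E = 443.3, α = 4.10, σ_y = 418.0 → σ = 418 MPa, n = 1.00
  soda-lime glass: E = 71.08, α = 8.94, σ_y = 38.00 → σ = 146 MPa, n = 0.260
  nickel superalloy: E = 206.8, α = 12.8, σ_y = 972.0 → σ = 607 MPa, n = 1.60
Soda-lime glass has the lowest safety factor, n = 0.260.

soda-lime glass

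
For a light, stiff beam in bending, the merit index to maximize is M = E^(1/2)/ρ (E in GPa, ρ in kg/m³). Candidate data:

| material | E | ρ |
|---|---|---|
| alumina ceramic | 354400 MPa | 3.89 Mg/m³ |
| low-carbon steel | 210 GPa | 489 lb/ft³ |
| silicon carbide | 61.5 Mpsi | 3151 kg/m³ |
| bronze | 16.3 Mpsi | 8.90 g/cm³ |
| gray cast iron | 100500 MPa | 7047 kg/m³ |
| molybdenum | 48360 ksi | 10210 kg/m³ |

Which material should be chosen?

Normalizing units and computing the index:
  alumina ceramic: E = 354.4 GPa, ρ = 3890 kg/m³
  low-carbon steel: E = 210.0 GPa, ρ = 7833 kg/m³
  silicon carbide: E = 424.0 GPa, ρ = 3151 kg/m³
  bronze: E = 112.4 GPa, ρ = 8900 kg/m³
  gray cast iron: E = 100.5 GPa, ρ = 7047 kg/m³
  molybdenum: E = 333.4 GPa, ρ = 10210 kg/m³
  silicon carbide: M = 6.54×10⁻³
  alumina ceramic: M = 4.84×10⁻³
  low-carbon steel: M = 1.85×10⁻³
  molybdenum: M = 1.79×10⁻³
  gray cast iron: M = 1.42×10⁻³
  bronze: M = 1.19×10⁻³
Silicon carbide ranks first.

silicon carbide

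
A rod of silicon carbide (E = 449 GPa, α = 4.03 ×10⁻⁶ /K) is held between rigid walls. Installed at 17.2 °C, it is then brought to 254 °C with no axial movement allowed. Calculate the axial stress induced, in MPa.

ΔT = 236.8 K. Constrained thermal stress σ = E·α·ΔT = 449.0×10³ MPa × 4.03×10⁻⁶ × 236.8 = 428 MPa (compressive).

428 MPa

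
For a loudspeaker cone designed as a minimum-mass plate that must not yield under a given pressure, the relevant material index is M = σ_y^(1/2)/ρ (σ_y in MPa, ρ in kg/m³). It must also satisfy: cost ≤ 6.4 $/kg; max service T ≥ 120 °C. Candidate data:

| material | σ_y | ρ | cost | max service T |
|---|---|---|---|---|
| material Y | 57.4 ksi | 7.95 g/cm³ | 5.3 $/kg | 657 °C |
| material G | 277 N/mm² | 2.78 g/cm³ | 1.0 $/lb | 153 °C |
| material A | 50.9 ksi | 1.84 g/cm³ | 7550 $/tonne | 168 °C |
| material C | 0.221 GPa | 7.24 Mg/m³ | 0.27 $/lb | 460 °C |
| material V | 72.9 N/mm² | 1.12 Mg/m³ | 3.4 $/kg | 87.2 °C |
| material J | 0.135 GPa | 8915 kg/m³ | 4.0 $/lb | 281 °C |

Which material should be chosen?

material G

Screen on constraints: cost ≤ 6.4 $/kg; max service T ≥ 120 °C. Survivors: material Y, material G, material C.
In SI units:
  material Y: σ_y = 395.8 MPa, ρ = 7950 kg/m³
  material G: σ_y = 277.0 MPa, ρ = 2780 kg/m³
  material C: σ_y = 221.0 MPa, ρ = 7240 kg/m³
  material G: M = 5.99×10⁻³
  material Y: M = 2.50×10⁻³
  material C: M = 2.05×10⁻³
Material G has the largest M.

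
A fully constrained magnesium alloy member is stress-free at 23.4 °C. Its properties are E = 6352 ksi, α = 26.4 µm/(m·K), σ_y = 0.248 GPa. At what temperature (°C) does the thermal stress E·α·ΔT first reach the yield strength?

238 °C

E = 6352 ksi = 43.80 GPa.
σ_y = 0.248 GPa = 248.0 MPa.
E·α·ΔT = 248.0 MPa ⇒ ΔT = 248.0 / (43.80×10³ × 26.4×10⁻⁶) = 214.5 K.
T = 23.4 + 214.5 = 237.9 °C.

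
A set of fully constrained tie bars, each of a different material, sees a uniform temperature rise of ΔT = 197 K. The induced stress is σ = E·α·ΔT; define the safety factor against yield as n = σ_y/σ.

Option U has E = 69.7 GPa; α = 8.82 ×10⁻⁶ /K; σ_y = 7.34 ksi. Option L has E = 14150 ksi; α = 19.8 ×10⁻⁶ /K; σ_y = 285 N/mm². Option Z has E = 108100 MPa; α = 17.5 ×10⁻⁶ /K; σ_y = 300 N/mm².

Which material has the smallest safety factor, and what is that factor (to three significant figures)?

With everything in SI (GPa, ×10⁻⁶/K, MPa):
  option U: E = 69.70, α = 8.82, σ_y = 50.61 → σ = 121 MPa, n = 0.418
  option L: E = 97.56, α = 19.8, σ_y = 285.0 → σ = 381 MPa, n = 0.749
  option Z: E = 108.1, α = 17.5, σ_y = 300.0 → σ = 373 MPa, n = 0.805
Smallest n: option U with n = 0.418.

option U, n = 0.418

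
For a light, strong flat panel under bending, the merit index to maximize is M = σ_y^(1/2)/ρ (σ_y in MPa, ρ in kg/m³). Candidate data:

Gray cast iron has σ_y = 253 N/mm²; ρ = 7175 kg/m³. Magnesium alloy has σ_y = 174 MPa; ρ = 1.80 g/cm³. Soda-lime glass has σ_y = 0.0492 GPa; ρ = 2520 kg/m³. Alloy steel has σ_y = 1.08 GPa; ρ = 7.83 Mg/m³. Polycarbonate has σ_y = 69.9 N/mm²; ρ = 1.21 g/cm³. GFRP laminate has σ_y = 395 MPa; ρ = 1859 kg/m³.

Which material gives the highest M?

Normalizing units and computing the index:
  gray cast iron: σ_y = 253.0 MPa, ρ = 7175 kg/m³
  magnesium alloy: σ_y = 174.0 MPa, ρ = 1800 kg/m³
  soda-lime glass: σ_y = 49.20 MPa, ρ = 2520 kg/m³
  alloy steel: σ_y = 1080 MPa, ρ = 7830 kg/m³
  polycarbonate: σ_y = 69.90 MPa, ρ = 1210 kg/m³
  GFRP laminate: σ_y = 395.0 MPa, ρ = 1859 kg/m³
  GFRP laminate: M = 10.7×10⁻³
  magnesium alloy: M = 7.33×10⁻³
  polycarbonate: M = 6.91×10⁻³
  alloy steel: M = 4.20×10⁻³
  soda-lime glass: M = 2.78×10⁻³
  gray cast iron: M = 2.22×10⁻³
The maximum is for GFRP laminate.

GFRP laminate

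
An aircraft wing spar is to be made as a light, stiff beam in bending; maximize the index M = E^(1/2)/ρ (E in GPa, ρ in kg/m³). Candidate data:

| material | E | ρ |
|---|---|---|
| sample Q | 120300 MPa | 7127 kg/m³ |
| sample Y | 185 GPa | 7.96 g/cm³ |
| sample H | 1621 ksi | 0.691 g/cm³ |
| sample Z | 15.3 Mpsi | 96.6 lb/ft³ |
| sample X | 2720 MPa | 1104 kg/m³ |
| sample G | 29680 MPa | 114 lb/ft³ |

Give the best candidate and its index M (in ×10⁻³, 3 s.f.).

In SI units:
  sample Q: E = 120.3 GPa, ρ = 7127 kg/m³
  sample Y: E = 185.0 GPa, ρ = 7960 kg/m³
  sample H: E = 11.18 GPa, ρ = 691.0 kg/m³
  sample Z: E = 105.5 GPa, ρ = 1547 kg/m³
  sample X: E = 2.720 GPa, ρ = 1104 kg/m³
  sample G: E = 29.68 GPa, ρ = 1826 kg/m³
  sample Z: M = 6.64×10⁻³
  sample H: M = 4.84×10⁻³
  sample G: M = 2.98×10⁻³
  sample Y: M = 1.71×10⁻³
  sample Q: M = 1.54×10⁻³
  sample X: M = 1.49×10⁻³
The maximum is for sample Z.

sample Z, M = 6.64×10⁻³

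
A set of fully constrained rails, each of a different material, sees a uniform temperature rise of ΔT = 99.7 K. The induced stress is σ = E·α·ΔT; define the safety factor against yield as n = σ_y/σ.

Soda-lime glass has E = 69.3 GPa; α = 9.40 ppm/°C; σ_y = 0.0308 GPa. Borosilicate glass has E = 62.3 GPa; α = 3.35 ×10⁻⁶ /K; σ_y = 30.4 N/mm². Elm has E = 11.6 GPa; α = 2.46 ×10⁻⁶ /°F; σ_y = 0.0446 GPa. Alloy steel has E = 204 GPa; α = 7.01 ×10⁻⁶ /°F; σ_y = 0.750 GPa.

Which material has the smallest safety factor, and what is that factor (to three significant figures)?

soda-lime glass, n = 0.474

With everything in SI (GPa, ×10⁻⁶/K, MPa):
  soda-lime glass: E = 69.30, α = 9.40, σ_y = 30.80 → σ = 64.9 MPa, n = 0.474
  borosilicate glass: E = 62.30, α = 3.35, σ_y = 30.40 → σ = 20.8 MPa, n = 1.46
  elm: E = 11.60, α = 4.43, σ_y = 44.60 → σ = 5.12 MPa, n = 8.71
  alloy steel: E = 204.0, α = 12.6, σ_y = 750.0 → σ = 257 MPa, n = 2.92
The minimum is soda-lime glass at n = 0.474.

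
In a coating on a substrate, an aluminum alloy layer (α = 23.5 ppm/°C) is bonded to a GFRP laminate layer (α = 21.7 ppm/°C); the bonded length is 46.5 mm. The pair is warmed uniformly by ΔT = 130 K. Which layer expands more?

α(aluminum alloy) = 23.5×10⁻⁶/K vs α(GFRP laminate) = 21.7×10⁻⁶/K.
Higher α expands more for the same ΔT: aluminum alloy.

aluminum alloy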